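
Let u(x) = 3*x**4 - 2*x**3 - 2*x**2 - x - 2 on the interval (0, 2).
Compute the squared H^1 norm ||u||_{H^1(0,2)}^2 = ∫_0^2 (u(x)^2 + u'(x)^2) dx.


||u||_{H^1}^2 = 33854/35

The H^1 norm (squared) on an interval (0, L) is
  ||u||_{H^1}^2 = ∫_0^L u(x)^2 dx + ∫_0^L u'(x)^2 dx.
Compute u'(x) = 12*x**3 - 6*x**2 - 4*x - 1.
Then u(x)^2 = 9*x**8 - 12*x**7 - 8*x**6 + 2*x**5 - 4*x**4 + 12*x**3 + 9*x**2 + 4*x + 4 and u'(x)^2 = 144*x**6 - 144*x**5 - 60*x**4 + 24*x**3 + 28*x**2 + 8*x + 1.
Integrate each monomial from 0 to 2 using ∫_0^2 c·x^n dx = c·2^(n+1)/(n+1):
  ∫_0^2 u(x)^2 dx = ∫_0^2 (9*x^8 - 12*x^7 - 8*x^6 + 2*x^5 - 4*x^4 + 12*x^3 + 9*x^2 + 4*x + 4) dx. Term by term:
    ∫_0^2 9*x^8 dx = 512;  ∫_0^2 -12*x^7 dx = -384;  ∫_0^2 -8*x^6 dx = -1024/7;
    ∫_0^2 2*x^5 dx = 64/3;  ∫_0^2 -4*x^4 dx = -128/5;  ∫_0^2 12*x^3 dx = 48;
    ∫_0^2 9*x^2 dx = 24;  ∫_0^2 4*x dx = 8;  ∫_0^2 4 dx = 8.
  Sum: 512 − 384 − 1024/7 + 64/3 − 128/5 + 48 + 24 + 8 + 8 = 6872/105.
  ∫_0^2 u'(x)^2 dx = ∫_0^2 (144*x^6 - 144*x^5 - 60*x^4 + 24*x^3 + 28*x^2 + 8*x + 1) dx. Term by term:
    ∫_0^2 144*x^6 dx = 18432/7;  ∫_0^2 -144*x^5 dx = -1536;  ∫_0^2 -60*x^4 dx = -384;
    ∫_0^2 24*x^3 dx = 96;  ∫_0^2 28*x^2 dx = 224/3;  ∫_0^2 8*x dx = 16;
    ∫_0^2 1 dx = 2.
  Sum: 18432/7 − 1536 − 384 + 96 + 224/3 + 16 + 2 = 18938/21.
Adding: ||u||_{H^1}^2 = 6872/105 + 18938/21 = 33854/35.


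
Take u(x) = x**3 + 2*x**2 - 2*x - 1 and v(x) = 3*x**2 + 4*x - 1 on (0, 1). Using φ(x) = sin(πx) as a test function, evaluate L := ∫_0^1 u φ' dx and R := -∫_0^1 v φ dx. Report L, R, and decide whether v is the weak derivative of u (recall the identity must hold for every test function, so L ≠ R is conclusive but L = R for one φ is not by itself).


LHS = -3/π + 12/π^3, RHS = -5/π + 12/π^3. No, v is not the weak derivative of u.

u(x) = x**3 + 2*x**2 - 2*x - 1, classical derivative u'(x) = 3*x**2 + 4*x - 2.
φ(x) = sin(πx), so φ'(x) = π*cos(π*x).
Note φ(0) = φ(1) = 0, so the boundary term u·φ vanishes.
LHS = ∫_0^1 u(x) φ'(x) dx = ∫_0^1 (π*x^3*cos(π*x) + 2*π*x^2*cos(π*x) - 2*π*x*cos(π*x) - π*cos(π*x)) dx. Term by term:
  ∫_0^1 -π*cos(π*x) dx = 0;  ∫_0^1 π*x^3*cos(π*x) dx = -3/π + 12/π^3;  ∫_0^1 -2*π*x*cos(π*x) dx = 4/π;
  ∫_0^1 2*π*x^2*cos(π*x) dx = -4/π.
Sum: 0 + -3/π + 12/π^3 + 4/π − 4/π = -3/π + 12/π^3.
So LHS = -3/π + 12/π^3.
∫_0^1 v(x) φ(x) dx = ∫_0^1 (3*x^2*sin(π*x) + 4*x*sin(π*x) - sin(π*x)) dx. Term by term:
  ∫_0^1 -sin(π*x) dx = -2/π;  ∫_0^1 3*x^2*sin(π*x) dx = -12/π^3 + 3/π;  ∫_0^1 4*x*sin(π*x) dx = 4/π.
Sum: -2/π + -12/π^3 + 3/π + 4/π = -12/π^3 + 5/π.
So RHS = -∫_0^1 v(x) φ(x) dx = -5/π + 12/π^3.
LHS − RHS = 2/π ≠ 0, so the identity fails.
(For a valid weak derivative the identity must hold for EVERY test function, in particular this one. The failure shows v is NOT the weak derivative of u.)
Correct weak derivative would be u'(x) = 3*x**2 + 4*x - 2.


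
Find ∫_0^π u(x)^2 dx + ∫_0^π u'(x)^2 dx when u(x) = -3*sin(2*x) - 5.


||u||_{H^1(0,π)}^2 = 95*π/2

u'(x) = -6*cos(2*x).
Expand u² and (u')² and integrate term by term on (0, π), using: for integers n ≥ 1, ∫_0^π sin²(nx) dx = ∫_0^π cos²(nx) dx = π/2; for n ≠ n', ∫_0^π sin(nx)sin(n'x) dx = ∫_0^π cos(nx)cos(n'x) dx = 0; and by product-to-sum, ∫_0^π sin(nx)cos(n'x) dx = ½∫_0^π [sin((n+n')x) + sin((n−n')x)] dx, which is 0 when n+n' is even and 2n/(n²−n'²) when n+n' is odd (it need not vanish on (0, π)). For the constant mode: ∫_0^π 1 dx = π, ∫_0^π cos(nx) dx = 0, ∫_0^π sin(nx) dx = (1−(−1)^n)/n.
  u² squared terms: (-5)²·∫1 dx = 25·π = 25*π;  (-3)²·∫sin(2x)² dx = 9·π/2 = 9*π/2.
  u² cross terms: 2·(-5)·(-3)·∫1·sin(2x) dx = 30·(0) = 0.
  So ∫_0^π u² dx = 25*π + 9*π/2 + 0 = 59*π/2.
  (u')² squared terms: (-6)²·∫cos(2x)² dx = 36·π/2 = 18*π.
  So ∫_0^π (u')² dx = 18*π.
||u||_{H^1}^2 = (59*π/2) + (18*π) = 95*π/2.


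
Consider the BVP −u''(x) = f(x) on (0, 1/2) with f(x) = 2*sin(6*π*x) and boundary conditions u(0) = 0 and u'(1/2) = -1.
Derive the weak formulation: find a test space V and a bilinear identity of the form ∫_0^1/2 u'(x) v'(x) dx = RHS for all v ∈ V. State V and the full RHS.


V = {v ∈ H^1(0, 1/2) : v(0) = 0} (test functions vanish at x = 0 where u is specified); weak form: ∫_0^1/2 u'v' dx = ∫_0^1/2 (2*sin(6*π*x)) v dx − v(1/2) for all v ∈ V.

Multiply both sides by a test function v and integrate from 0 to 1/2:
  ∫_0^1/2 −u''(x) v(x) dx = ∫_0^1/2 f(x) v(x) dx.
Integrate the LHS by parts once:
  ∫_0^1/2 −u'' v dx = −[u'(x) v(x)]_0^1/2 + ∫_0^1/2 u'(x) v'(x) dx.
Thus ∫_0^1/2 u'(x) v'(x) dx = ∫_0^1/2 f(x) v(x) dx + [u'(x) v(x)]_0^1/2.
Choose V so that boundary terms are either known or forced to vanish.
Mixed BC: u(0) = 0 (Dirichlet) and u'(1/2) = -1 (Neumann). Define V = {v ∈ H^1(0, 1/2) : v(0) = 0}. Then [u' v]_0^1/2 = u'(1/2)·v(1/2) − u'(0)·0 = − v(1/2).
Weak formulation: find u (satisfying any essential BC) such that ∫_0^1/2 u'(x) v'(x) dx = ∫_0^1/2 f v dx − v(1/2) for all v ∈ V (Dirichlet at 0 absorbed into V; Neumann datum at x = 1/2 contributes the boundary term).
Substituting f(x) = 2*sin(6*π*x), the right-hand side is ∫_0^1/2 (2*sin(6*π*x)) v dx − v(1/2).


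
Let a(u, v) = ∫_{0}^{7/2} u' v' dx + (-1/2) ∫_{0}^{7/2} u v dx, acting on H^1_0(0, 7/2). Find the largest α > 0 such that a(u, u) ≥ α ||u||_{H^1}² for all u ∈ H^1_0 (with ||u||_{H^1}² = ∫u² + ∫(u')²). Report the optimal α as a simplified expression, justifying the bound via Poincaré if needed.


α = (-49 + 8*π^2)/(2*(4*π^2 + 49))

Coercivity of a(·,·) on H^1_0(0, 7/2) means a(u, u) ≥ α ||u||_{H^1}² for every u ∈ H^1_0.
The interval has length L = 7/2, and Poincaré/coercivity depend only on L. Here a(u, u) = ∫(u')² + (-1/2)·∫u².
Here c = -1/2 < 0 with |c| < (π/L)² = 4*π^2/49, so coercivity still holds. The condition a(u,u) ≥ α||u||_{H^1}² reads (1−α)∫(u')² ≥ (α−c)∫u². Any admissible α is ≤ 1 (rapidly oscillating u have ∫u²/∫(u')² → 0), and α = 1 would force 0 ≥ (1−c)∫u², impossible since c < 1; so 1−α > 0. By the sharp Poincaré inequality on H^1_0 of an interval of length L, ∫(u')² ≥ (π/L)²∫u² with equality for the first sine mode sin(π(x−x₀)/L) (x₀ the left endpoint), so the inequality holds for all u iff (1−α)(π/L)² ≥ α − c, i.e. α ≤ ((π/L)² + c)/((π/L)² + 1) = (1 + c(L/π)²)/(1 + (L/π)²). (Direct route, valid since c ≤ 0: Poincaré gives c∫u² ≥ c(L/π)²∫(u')², so a(u,u) ≥ (1 + c(L/π)²)∫(u')², while ||u||_{H^1}² ≤ (1 + (L/π)²)∫(u')²; dividing yields the same α.) With (π/L)² = 4*π^2/49 and c = -1/2, the largest admissible constant is α = ((π/L)² + c)/((π/L)² + 1).
Simplifying, α = (-49 + 8*π^2)/(2*(4*π^2 + 49)).


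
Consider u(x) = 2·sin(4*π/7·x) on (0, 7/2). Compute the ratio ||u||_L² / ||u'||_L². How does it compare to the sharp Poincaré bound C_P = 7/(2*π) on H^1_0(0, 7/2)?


||u||_L² / ||u'||_L² = 7/(4*π) < C_P = 7/(2*π).

u(x) = 2·sin(4*π/7·x), so u'(x) = 8*π*cos(4*π*x/7)/7.
Writing u(x) = A·sin(kπx/L) with A = 2 and k = 2, use ∫_0^L sin²(kπx/L) dx = L/2 and ∫_0^L cos²(kπx/L) dx = L/2.
u² = 4·sin²(4*π/7·x) and (u')² = 64*π^2/49·cos²(4*π/7·x), and each of sin², cos² integrates to L/2 = 7/4 over (0, 7/2).
∫_0^7/2 u² dx = 7, so ||u||_L² = sqrt(7).
∫_0^7/2 (u')² dx = 16*π^2/7, so ||u'||_L² = 4*sqrt(7)*π/7.
Ratio ||u||_L² / ||u'||_L² = 7/(4*π).
Sharp Poincaré constant on H^1_0(0, 7/2) is C_P = L/π = 7/(2*π), achieved by sin(2*π/7·x).
This is the k = 2 harmonic; the ratio L/(kπ) is strictly less than C_P = L/π, consistent with the sharp inequality ||u||_L² ≤ C_P ||u'||_L².


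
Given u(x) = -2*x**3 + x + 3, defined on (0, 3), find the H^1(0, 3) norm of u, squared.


||u||_{H^1}^2 = 88197/35

The H^1 norm (squared) on an interval (0, L) is
  ||u||_{H^1}^2 = ∫_0^L u(x)^2 dx + ∫_0^L u'(x)^2 dx.
Compute u'(x) = 1 - 6*x**2.
Then u(x)^2 = 4*x**6 - 4*x**4 - 12*x**3 + x**2 + 6*x + 9 and u'(x)^2 = 36*x**4 - 12*x**2 + 1.
Integrate each monomial from 0 to 3 using ∫_0^3 c·x^n dx = c·3^(n+1)/(n+1):
  ∫_0^3 u(x)^2 dx = ∫_0^3 (4*x^6 - 4*x^4 - 12*x^3 + x^2 + 6*x + 9) dx. Term by term:
    ∫_0^3 4*x^6 dx = 8748/7;  ∫_0^3 -4*x^4 dx = -972/5;  ∫_0^3 -12*x^3 dx = -243;
    ∫_0^3 x^2 dx = 9;  ∫_0^3 6*x dx = 27;  ∫_0^3 9 dx = 27.
  Sum: 8748/7 − 972/5 − 243 + 9 + 27 + 27 = 30636/35.
  ∫_0^3 u'(x)^2 dx = ∫_0^3 (36*x^4 - 12*x^2 + 1) dx. Term by term:
    ∫_0^3 36*x^4 dx = 8748/5;  ∫_0^3 -12*x^2 dx = -108;  ∫_0^3 1 dx = 3.
  Sum: 8748/5 − 108 + 3 = 8223/5.
Adding: ||u||_{H^1}^2 = 30636/35 + 8223/5 = 88197/35.


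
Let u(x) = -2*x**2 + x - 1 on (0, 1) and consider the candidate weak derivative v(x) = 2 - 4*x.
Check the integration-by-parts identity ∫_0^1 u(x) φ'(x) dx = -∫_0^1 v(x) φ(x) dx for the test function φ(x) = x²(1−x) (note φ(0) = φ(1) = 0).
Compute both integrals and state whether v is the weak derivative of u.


LHS = 7/60, RHS = 1/30. No, v is not the weak derivative of u.

u(x) = -2*x**2 + x - 1, classical derivative u'(x) = 1 - 4*x.
φ(x) = x²(1−x), so φ'(x) = x*(2 - 3*x).
Note φ(0) = φ(1) = 0, so the boundary term u·φ vanishes.
LHS = ∫_0^1 u(x) φ'(x) dx = ∫_0^1 (6*x^4 - 7*x^3 + 5*x^2 - 2*x) dx. Term by term:
  ∫_0^1 6*x^4 dx = 6/5;  ∫_0^1 -7*x^3 dx = -7/4;  ∫_0^1 5*x^2 dx = 5/3;
  ∫_0^1 -2*x dx = -1.
Sum: 6/5 − 7/4 + 5/3 − 1 = 7/60.
So LHS = 7/60.
∫_0^1 v(x) φ(x) dx = ∫_0^1 (4*x^4 - 6*x^3 + 2*x^2) dx. Term by term:
  ∫_0^1 4*x^4 dx = 4/5;  ∫_0^1 -6*x^3 dx = -3/2;  ∫_0^1 2*x^2 dx = 2/3.
Sum: 4/5 − 3/2 + 2/3 = -1/30.
So RHS = -∫_0^1 v(x) φ(x) dx = 1/30.
LHS − RHS = 1/12 ≠ 0, so the identity fails.
(For a valid weak derivative the identity must hold for EVERY test function, in particular this one. The failure shows v is NOT the weak derivative of u.)
Correct weak derivative would be u'(x) = 1 - 4*x.


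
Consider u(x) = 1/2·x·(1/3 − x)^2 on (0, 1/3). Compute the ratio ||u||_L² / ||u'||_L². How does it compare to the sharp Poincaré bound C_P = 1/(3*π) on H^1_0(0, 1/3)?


||u||_L² / ||u'||_L² = sqrt(14)/42 < C_P = 1/(3*π).

u(x) = 1/2·x·(1/3 − x)^2, so u'(x) = (3*x - 1)*(9*x - 1)/18.
u(x) = 1/2·x·(1/3 − x)^2 vanishes at x = 0 and x = 1/3, so u ∈ H^1_0(0, 1/3). Differentiate via the product rule and integrate the resulting polynomials term by term.
  ∫_0^1/3 u² dx = ∫_0^1/3 (x^6/4 - x^5/3 + x^4/6 - x^3/27 + x^2/324) dx. Term by term:
    ∫_0^1/3 x^6/4 dx = 1/61236;  ∫_0^1/3 -x^5/3 dx = -1/13122;  ∫_0^1/3 x^4/6 dx = 1/7290;
    ∫_0^1/3 -x^3/27 dx = -1/8748;  ∫_0^1/3 x^2/324 dx = 1/26244.
  Sum: 1/61236 − 1/13122 + 1/7290 − 1/8748 + 1/26244 = 1/918540.
  ∫_0^1/3 (u')² dx = ∫_0^1/3 (9*x^4/4 - 2*x^3 + 11*x^2/18 - 2*x/27 + 1/324) dx. Term by term:
    ∫_0^1/3 9*x^4/4 dx = 1/540;  ∫_0^1/3 -2*x^3 dx = -1/162;  ∫_0^1/3 11*x^2/18 dx = 11/1458;
    ∫_0^1/3 -2*x/27 dx = -1/243;  ∫_0^1/3 1/324 dx = 1/972.
  Sum: 1/540 − 1/162 + 11/1458 − 1/243 + 1/972 = 1/7290.
∫_0^1/3 u² dx = 1/918540, so ||u||_L² = sqrt(35)/5670.
∫_0^1/3 (u')² dx = 1/7290, so ||u'||_L² = sqrt(10)/270.
Ratio ||u||_L² / ||u'||_L² = sqrt(14)/42.
Sharp Poincaré constant on H^1_0(0, 1/3) is C_P = L/π = 1/(3*π), achieved by sin(3*π·x).
A polynomial bump cannot attain the sharp Poincaré constant (only the first sine eigenfunction does), so the ratio is strictly less than C_P, consistent with ||u||_L² ≤ C_P ||u'||_L².


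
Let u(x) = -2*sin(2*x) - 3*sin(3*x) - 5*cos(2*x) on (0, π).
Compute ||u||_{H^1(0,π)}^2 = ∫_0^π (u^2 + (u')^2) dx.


||u||_{H^1(0,π)}^2 = 180 + 235*π/2

u'(x) = 10*sin(2*x) - 4*cos(2*x) - 9*cos(3*x).
Expand u² and (u')² and integrate term by term on (0, π), using: for integers n ≥ 1, ∫_0^π sin²(nx) dx = ∫_0^π cos²(nx) dx = π/2; for n ≠ n', ∫_0^π sin(nx)sin(n'x) dx = ∫_0^π cos(nx)cos(n'x) dx = 0; and by product-to-sum, ∫_0^π sin(nx)cos(n'x) dx = ½∫_0^π [sin((n+n')x) + sin((n−n')x)] dx, which is 0 when n+n' is even and 2n/(n²−n'²) when n+n' is odd (it need not vanish on (0, π)).
  u² squared terms: (-5)²·∫cos(2x)² dx = 25·π/2 = 25*π/2;  (-3)²·∫sin(3x)² dx = 9·π/2 = 9*π/2;  (-2)²·∫sin(2x)² dx = 4·π/2 = 2*π.
  u² cross terms: 2·(-5)·(-3)·∫cos(2x)·sin(3x) dx = 30·(6/5) = 36;  2·(-5)·(-2)·∫cos(2x)·sin(2x) dx = 20·(0) = 0;  2·(-3)·(-2)·∫sin(3x)·sin(2x) dx = 12·(0) = 0.
  So ∫_0^π u² dx = 25*π/2 + 9*π/2 + 2*π + 36 + 0 + 0 = 36 + 19*π.
  (u')² squared terms: (-9)²·∫cos(3x)² dx = 81·π/2 = 81*π/2;  (-4)²·∫cos(2x)² dx = 16·π/2 = 8*π;  (10)²·∫sin(2x)² dx = 100·π/2 = 50*π.
  (u')² cross terms: 2·(-9)·(-4)·∫cos(3x)·cos(2x) dx = 72·(0) = 0;  2·(-9)·(10)·∫cos(3x)·sin(2x) dx = -180·(-4/5) = 144;  2·(-4)·(10)·∫cos(2x)·sin(2x) dx = -80·(0) = 0.
  So ∫_0^π (u')² dx = 81*π/2 + 8*π + 50*π + 0 + 144 + 0 = 144 + 197*π/2.
||u||_{H^1}^2 = (36 + 19*π) + (144 + 197*π/2) = 180 + 235*π/2.


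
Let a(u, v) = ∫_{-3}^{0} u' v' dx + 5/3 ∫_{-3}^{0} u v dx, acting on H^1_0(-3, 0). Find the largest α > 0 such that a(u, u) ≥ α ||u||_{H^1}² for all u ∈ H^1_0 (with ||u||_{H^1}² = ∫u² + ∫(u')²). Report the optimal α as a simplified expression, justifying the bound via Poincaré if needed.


α = 1

Coercivity of a(·,·) on H^1_0(-3, 0) means a(u, u) ≥ α ||u||_{H^1}² for every u ∈ H^1_0.
The interval has length L = 3, and Poincaré/coercivity depend only on L. Here a(u, u) = ∫(u')² + (5/3)·∫u².
Here c = 5/3 ≥ 1, so a(u,u) = ∫(u')² + c∫u² ≥ ∫(u')² + ∫u² = ||u||_{H^1}², i.e. α = 1 works. No larger α is possible: a(u,u) ≥ α||u||_{H^1}² means (1−α)∫(u')² ≥ (α−c)∫u², and for the modes u_n = sin(nπ(x−x₀)/L) (x₀ the left endpoint) one has ∫u_n²/∫(u_n')² = (L/(nπ))² → 0, so a(u_n,u_n)/||u_n||_{H^1}² → 1. Hence the optimal constant is α = 1.
Therefore α = 1.


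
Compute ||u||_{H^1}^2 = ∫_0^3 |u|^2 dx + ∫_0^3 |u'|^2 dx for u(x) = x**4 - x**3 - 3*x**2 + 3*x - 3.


||u||_{H^1}^2 = 234117/140

The H^1 norm (squared) on an interval (0, L) is
  ||u||_{H^1}^2 = ∫_0^L u(x)^2 dx + ∫_0^L u'(x)^2 dx.
Compute u'(x) = 4*x**3 - 3*x**2 - 6*x + 3.
Then u(x)^2 = x**8 - 2*x**7 - 5*x**6 + 12*x**5 - 3*x**4 - 12*x**3 + 27*x**2 - 18*x + 9 and u'(x)^2 = 16*x**6 - 24*x**5 - 39*x**4 + 60*x**3 + 18*x**2 - 36*x + 9.
Integrate each monomial from 0 to 3 using ∫_0^3 c·x^n dx = c·3^(n+1)/(n+1):
  ∫_0^3 u(x)^2 dx = ∫_0^3 (x^8 - 2*x^7 - 5*x^6 + 12*x^5 - 3*x^4 - 12*x^3 + 27*x^2 - 18*x + 9) dx. Term by term:
    ∫_0^3 x^8 dx = 2187;  ∫_0^3 -2*x^7 dx = -6561/4;  ∫_0^3 -5*x^6 dx = -10935/7;
    ∫_0^3 12*x^5 dx = 1458;  ∫_0^3 -3*x^4 dx = -729/5;  ∫_0^3 -12*x^3 dx = -243;
    ∫_0^3 27*x^2 dx = 243;  ∫_0^3 -18*x dx = -81;  ∫_0^3 9 dx = 27.
  Sum: 2187 − 6561/4 − 10935/7 + 1458 − 729/5 − 243 + 243 − 81 + 27 = 33993/140.
  ∫_0^3 u'(x)^2 dx = ∫_0^3 (16*x^6 - 24*x^5 - 39*x^4 + 60*x^3 + 18*x^2 - 36*x + 9) dx. Term by term:
    ∫_0^3 16*x^6 dx = 34992/7;  ∫_0^3 -24*x^5 dx = -2916;  ∫_0^3 -39*x^4 dx = -9477/5;
    ∫_0^3 60*x^3 dx = 1215;  ∫_0^3 18*x^2 dx = 162;  ∫_0^3 -36*x dx = -162;
    ∫_0^3 9 dx = 27.
  Sum: 34992/7 − 2916 − 9477/5 + 1215 + 162 − 162 + 27 = 50031/35.
Adding: ||u||_{H^1}^2 = 33993/140 + 50031/35 = 234117/140.


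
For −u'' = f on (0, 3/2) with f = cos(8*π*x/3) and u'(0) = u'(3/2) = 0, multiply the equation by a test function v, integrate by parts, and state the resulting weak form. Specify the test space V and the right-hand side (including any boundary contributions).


V = H^1(0, 3/2) (no boundary constraint on v; u is determined up to an additive constant); weak form: ∫_0^3/2 u'v' dx = ∫_0^3/2 (cos(8*π*x/3)) v dx for all v ∈ V.

Multiply both sides by a test function v and integrate from 0 to 3/2:
  ∫_0^3/2 −u''(x) v(x) dx = ∫_0^3/2 f(x) v(x) dx.
Integrate the LHS by parts once:
  ∫_0^3/2 −u'' v dx = −[u'(x) v(x)]_0^3/2 + ∫_0^3/2 u'(x) v'(x) dx.
Thus ∫_0^3/2 u'(x) v'(x) dx = ∫_0^3/2 f(x) v(x) dx + [u'(x) v(x)]_0^3/2.
Choose V so that boundary terms are either known or forced to vanish.
u has homogeneous Neumann: u'(0) = u'(3/2) = 0. So [u' v]_0^3/2 = 0·v(3/2) − 0·v(0) = 0 for any v; take V = H^1(0, 3/2).
Weak formulation: find u (satisfying any essential BC) such that ∫_0^3/2 u'(x) v'(x) dx = ∫_0^3/2 f v dx for all v ∈ V (homogeneous Neumann, so boundary terms vanish).
Substituting f(x) = cos(8*π*x/3), the right-hand side is ∫_0^3/2 (cos(8*π*x/3)) v dx.
Compatibility check (pure Neumann): taking v ≡ 1 ∈ V gives 0 = ∫_0^3/2 f dx + (0) − (0), i.e. ∫_0^3/2 f dx must equal u'(0) − u'(3/2) = 0. Indeed ∫_0^3/2 (cos(8*π*x/3)) dx = 0, so the data are compatible. The solution is then unique only up to an additive constant (fix it e.g. by requiring ∫_0^3/2 u dx = 0).


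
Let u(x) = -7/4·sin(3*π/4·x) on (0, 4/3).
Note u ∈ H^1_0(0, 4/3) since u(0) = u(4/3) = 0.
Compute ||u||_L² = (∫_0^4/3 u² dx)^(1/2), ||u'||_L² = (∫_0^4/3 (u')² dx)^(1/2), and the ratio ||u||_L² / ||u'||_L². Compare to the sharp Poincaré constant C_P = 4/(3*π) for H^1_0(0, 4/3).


||u||_L² / ||u'||_L² = 4/(3*π) = C_P.

u(x) = -7/4·sin(3*π/4·x), so u'(x) = -21*π*cos(3*π*x/4)/16.
Writing u(x) = A·sin(kπx/L) with A = -7/4 and k = 1, use ∫_0^L sin²(kπx/L) dx = L/2 and ∫_0^L cos²(kπx/L) dx = L/2.
u² = 49/16·sin²(3*π/4·x) and (u')² = 441*π^2/256·cos²(3*π/4·x), and each of sin², cos² integrates to L/2 = 2/3 over (0, 4/3).
∫_0^4/3 u² dx = 49/24, so ||u||_L² = 7*sqrt(6)/12.
∫_0^4/3 (u')² dx = 147*π^2/128, so ||u'||_L² = 7*sqrt(6)*π/16.
Ratio ||u||_L² / ||u'||_L² = 4/(3*π).
Sharp Poincaré constant on H^1_0(0, 4/3) is C_P = L/π = 4/(3*π), achieved by sin(3*π/4·x).
This is the k = 1 eigenfunction (up to amplitude), so the ratio equals the sharp Poincaré constant exactly.


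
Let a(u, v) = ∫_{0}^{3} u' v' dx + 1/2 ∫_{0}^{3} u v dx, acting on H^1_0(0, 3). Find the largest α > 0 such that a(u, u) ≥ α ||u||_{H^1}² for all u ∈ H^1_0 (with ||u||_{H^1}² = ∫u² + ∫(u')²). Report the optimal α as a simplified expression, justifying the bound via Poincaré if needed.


α = (9/2 + π^2)/(9 + π^2)

Coercivity of a(·,·) on H^1_0(0, 3) means a(u, u) ≥ α ||u||_{H^1}² for every u ∈ H^1_0.
The interval has length L = 3, and Poincaré/coercivity depend only on L. Here a(u, u) = ∫(u')² + (1/2)·∫u².
Here 0 < c = 1/2 < 1. The condition a(u,u) ≥ α||u||_{H^1}² reads (1−α)∫(u')² ≥ (α−c)∫u². Any admissible α is ≤ 1 (rapidly oscillating u have ∫u²/∫(u')² → 0), and α = 1 would force 0 ≥ (1−c)∫u², impossible since c < 1; so 1−α > 0. By the sharp Poincaré inequality on H^1_0 of an interval of length L, ∫(u')² ≥ (π/L)²∫u² with equality for the first sine mode sin(π(x−x₀)/L) (x₀ the left endpoint), so the inequality holds for all u iff (1−α)(π/L)² ≥ α − c, i.e. α ≤ ((π/L)² + c)/((π/L)² + 1) = (1 + c(L/π)²)/(1 + (L/π)²). With (π/L)² = π^2/9 and c = 1/2, the largest admissible constant is α = ((π/L)² + c)/((π/L)² + 1).
Simplifying, α = (9/2 + π^2)/(9 + π^2).


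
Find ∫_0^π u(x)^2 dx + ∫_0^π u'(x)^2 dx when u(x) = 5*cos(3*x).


||u||_{H^1(0,π)}^2 = 125*π

u'(x) = -15*sin(3*x).
Expand u² and (u')² and integrate term by term on (0, π), using: for integers n ≥ 1, ∫_0^π sin²(nx) dx = ∫_0^π cos²(nx) dx = π/2; for n ≠ n', ∫_0^π sin(nx)sin(n'x) dx = ∫_0^π cos(nx)cos(n'x) dx = 0; and by product-to-sum, ∫_0^π sin(nx)cos(n'x) dx = ½∫_0^π [sin((n+n')x) + sin((n−n')x)] dx, which is 0 when n+n' is even and 2n/(n²−n'²) when n+n' is odd (it need not vanish on (0, π)).
  u² squared terms: (5)²·∫cos(3x)² dx = 25·π/2 = 25*π/2.
  So ∫_0^π u² dx = 25*π/2.
  (u')² squared terms: (-15)²·∫sin(3x)² dx = 225·π/2 = 225*π/2.
  So ∫_0^π (u')² dx = 225*π/2.
||u||_{H^1}^2 = (25*π/2) + (225*π/2) = 125*π.


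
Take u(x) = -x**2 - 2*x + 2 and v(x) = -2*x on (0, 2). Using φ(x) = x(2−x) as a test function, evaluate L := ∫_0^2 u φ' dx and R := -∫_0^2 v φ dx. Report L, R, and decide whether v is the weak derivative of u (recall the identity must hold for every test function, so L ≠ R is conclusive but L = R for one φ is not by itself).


LHS = 16/3, RHS = 8/3. No, v is not the weak derivative of u.

u(x) = -x**2 - 2*x + 2, classical derivative u'(x) = -2*x - 2.
φ(x) = x(2−x), so φ'(x) = 2 - 2*x.
Note φ(0) = φ(2) = 0, so the boundary term u·φ vanishes.
LHS = ∫_0^2 u(x) φ'(x) dx = ∫_0^2 (2*x^3 + 2*x^2 - 8*x + 4) dx. Term by term:
  ∫_0^2 2*x^3 dx = 8;  ∫_0^2 2*x^2 dx = 16/3;  ∫_0^2 -8*x dx = -16;
  ∫_0^2 4 dx = 8.
Sum: 8 + 16/3 − 16 + 8 = 16/3.
So LHS = 16/3.
∫_0^2 v(x) φ(x) dx = ∫_0^2 (2*x^3 - 4*x^2) dx. Term by term:
  ∫_0^2 2*x^3 dx = 8;  ∫_0^2 -4*x^2 dx = -32/3.
Sum: 8 − 32/3 = -8/3.
So RHS = -∫_0^2 v(x) φ(x) dx = 8/3.
LHS − RHS = 8/3 ≠ 0, so the identity fails.
(For a valid weak derivative the identity must hold for EVERY test function, in particular this one. The failure shows v is NOT the weak derivative of u.)
Correct weak derivative would be u'(x) = -2*x - 2.


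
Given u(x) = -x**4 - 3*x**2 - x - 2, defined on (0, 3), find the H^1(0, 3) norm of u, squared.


||u||_{H^1}^2 = 915567/70

The H^1 norm (squared) on an interval (0, L) is
  ||u||_{H^1}^2 = ∫_0^L u(x)^2 dx + ∫_0^L u'(x)^2 dx.
Compute u'(x) = -4*x**3 - 6*x - 1.
Then u(x)^2 = x**8 + 6*x**6 + 2*x**5 + 13*x**4 + 6*x**3 + 13*x**2 + 4*x + 4 and u'(x)^2 = 16*x**6 + 48*x**4 + 8*x**3 + 36*x**2 + 12*x + 1.
Integrate each monomial from 0 to 3 using ∫_0^3 c·x^n dx = c·3^(n+1)/(n+1):
  ∫_0^3 u(x)^2 dx = ∫_0^3 (x^8 + 6*x^6 + 2*x^5 + 13*x^4 + 6*x^3 + 13*x^2 + 4*x + 4) dx. Term by term:
    ∫_0^3 x^8 dx = 2187;  ∫_0^3 6*x^6 dx = 13122/7;  ∫_0^3 2*x^5 dx = 243;
    ∫_0^3 13*x^4 dx = 3159/5;  ∫_0^3 6*x^3 dx = 243/2;  ∫_0^3 13*x^2 dx = 117;
    ∫_0^3 4*x dx = 18;  ∫_0^3 4 dx = 12.
  Sum: 2187 + 13122/7 + 243 + 3159/5 + 243/2 + 117 + 18 + 12 = 364341/70.
  ∫_0^3 u'(x)^2 dx = ∫_0^3 (16*x^6 + 48*x^4 + 8*x^3 + 36*x^2 + 12*x + 1) dx. Term by term:
    ∫_0^3 16*x^6 dx = 34992/7;  ∫_0^3 48*x^4 dx = 11664/5;  ∫_0^3 8*x^3 dx = 162;
    ∫_0^3 36*x^2 dx = 324;  ∫_0^3 12*x dx = 54;  ∫_0^3 1 dx = 3.
  Sum: 34992/7 + 11664/5 + 162 + 324 + 54 + 3 = 275613/35.
Adding: ||u||_{H^1}^2 = 364341/70 + 275613/35 = 915567/70.


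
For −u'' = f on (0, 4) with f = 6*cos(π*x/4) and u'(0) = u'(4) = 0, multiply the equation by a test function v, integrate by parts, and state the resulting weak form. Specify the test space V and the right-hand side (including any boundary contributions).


V = H^1(0, 4) (no boundary constraint on v; u is determined up to an additive constant); weak form: ∫_0^4 u'v' dx = ∫_0^4 (6*cos(π*x/4)) v dx for all v ∈ V.

Multiply both sides by a test function v and integrate from 0 to 4:
  ∫_0^4 −u''(x) v(x) dx = ∫_0^4 f(x) v(x) dx.
Integrate the LHS by parts once:
  ∫_0^4 −u'' v dx = −[u'(x) v(x)]_0^4 + ∫_0^4 u'(x) v'(x) dx.
Thus ∫_0^4 u'(x) v'(x) dx = ∫_0^4 f(x) v(x) dx + [u'(x) v(x)]_0^4.
Choose V so that boundary terms are either known or forced to vanish.
u has homogeneous Neumann: u'(0) = u'(4) = 0. So [u' v]_0^4 = 0·v(4) − 0·v(0) = 0 for any v; take V = H^1(0, 4).
Weak formulation: find u (satisfying any essential BC) such that ∫_0^4 u'(x) v'(x) dx = ∫_0^4 f v dx for all v ∈ V (homogeneous Neumann, so boundary terms vanish).
Substituting f(x) = 6*cos(π*x/4), the right-hand side is ∫_0^4 (6*cos(π*x/4)) v dx.
Compatibility check (pure Neumann): taking v ≡ 1 ∈ V gives 0 = ∫_0^4 f dx + (0) − (0), i.e. ∫_0^4 f dx must equal u'(0) − u'(4) = 0. Indeed ∫_0^4 (6*cos(π*x/4)) dx = 0, so the data are compatible. The solution is then unique only up to an additive constant (fix it e.g. by requiring ∫_0^4 u dx = 0).


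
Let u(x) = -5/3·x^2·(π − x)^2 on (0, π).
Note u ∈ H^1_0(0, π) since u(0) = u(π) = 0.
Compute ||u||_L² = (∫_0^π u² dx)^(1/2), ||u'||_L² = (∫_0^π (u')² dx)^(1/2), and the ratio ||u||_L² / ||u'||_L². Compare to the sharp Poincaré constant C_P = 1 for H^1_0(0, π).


||u||_L² / ||u'||_L² = sqrt(3)*π/6 < C_P = 1.

u(x) = -5/3·x^2·(π − x)^2, so u'(x) = 10*x*(x*(π - x) - (x - π)^2)/3.
u(x) = -5/3·x^2·(π − x)^2 vanishes at x = 0 and x = π, so u ∈ H^1_0(0, π). Differentiate via the product rule and integrate the resulting polynomials term by term.
  ∫_0^π u² dx = ∫_0^π (25*x^8/9 - 100*π*x^7/9 + 50*π^2*x^6/3 - 100*π^3*x^5/9 + 25*π^4*x^4/9) dx. Term by term:
    ∫_0^π 25*x^8/9 dx = 25*π^9/81;  ∫_0^π -100*π*x^7/9 dx = -25*π^9/18;  ∫_0^π 50*π^2*x^6/3 dx = 50*π^9/21;
    ∫_0^π -100*π^3*x^5/9 dx = -50*π^9/27;  ∫_0^π 25*π^4*x^4/9 dx = 5*π^9/9.
  Sum: 25*π^9/81 − 25*π^9/18 + 50*π^9/21 − 50*π^9/27 + 5*π^9/9 = 5*π^9/1134.
  ∫_0^π (u')² dx = ∫_0^π (400*x^6/9 - 400*π*x^5/3 + 1300*π^2*x^4/9 - 200*π^3*x^3/3 + 100*π^4*x^2/9) dx. Term by term:
    ∫_0^π 400*x^6/9 dx = 400*π^7/63;  ∫_0^π -400*π*x^5/3 dx = -200*π^7/9;  ∫_0^π 1300*π^2*x^4/9 dx = 260*π^7/9;
    ∫_0^π -200*π^3*x^3/3 dx = -50*π^7/3;  ∫_0^π 100*π^4*x^2/9 dx = 100*π^7/27.
  Sum: 400*π^7/63 − 200*π^7/9 + 260*π^7/9 − 50*π^7/3 + 100*π^7/27 = 10*π^7/189.
∫_0^π u² dx = 5*π^9/1134, so ||u||_L² = sqrt(70)*π^(9/2)/126.
∫_0^π (u')² dx = 10*π^7/189, so ||u'||_L² = sqrt(210)*π^(7/2)/63.
Ratio ||u||_L² / ||u'||_L² = sqrt(3)*π/6.
Sharp Poincaré constant on H^1_0(0, π) is C_P = L/π = 1, achieved by sin(x).
A polynomial bump cannot attain the sharp Poincaré constant (only the first sine eigenfunction does), so the ratio is strictly less than C_P, consistent with ||u||_L² ≤ C_P ||u'||_L².


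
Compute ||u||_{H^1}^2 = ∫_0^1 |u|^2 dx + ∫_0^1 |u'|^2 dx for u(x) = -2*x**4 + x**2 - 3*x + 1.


||u||_{H^1}^2 = 2585/126

The H^1 norm (squared) on an interval (0, L) is
  ||u||_{H^1}^2 = ∫_0^L u(x)^2 dx + ∫_0^L u'(x)^2 dx.
Compute u'(x) = -8*x**3 + 2*x - 3.
Then u(x)^2 = 4*x**8 - 4*x**6 + 12*x**5 - 3*x**4 - 6*x**3 + 11*x**2 - 6*x + 1 and u'(x)^2 = 64*x**6 - 32*x**4 + 48*x**3 + 4*x**2 - 12*x + 9.
Integrate each monomial from 0 to 1 using ∫_0^1 c·x^n dx = c·1^(n+1)/(n+1):
  ∫_0^1 u(x)^2 dx = ∫_0^1 (4*x^8 - 4*x^6 + 12*x^5 - 3*x^4 - 6*x^3 + 11*x^2 - 6*x + 1) dx. Term by term:
    ∫_0^1 4*x^8 dx = 4/9;  ∫_0^1 -4*x^6 dx = -4/7;  ∫_0^1 12*x^5 dx = 2;
    ∫_0^1 -3*x^4 dx = -3/5;  ∫_0^1 -6*x^3 dx = -3/2;  ∫_0^1 11*x^2 dx = 11/3;
    ∫_0^1 -6*x dx = -3;  ∫_0^1 1 dx = 1.
  Sum: 4/9 − 4/7 + 2 − 3/5 − 3/2 + 11/3 − 3 + 1 = 907/630.
  ∫_0^1 u'(x)^2 dx = ∫_0^1 (64*x^6 - 32*x^4 + 48*x^3 + 4*x^2 - 12*x + 9) dx. Term by term:
    ∫_0^1 64*x^6 dx = 64/7;  ∫_0^1 -32*x^4 dx = -32/5;  ∫_0^1 48*x^3 dx = 12;
    ∫_0^1 4*x^2 dx = 4/3;  ∫_0^1 -12*x dx = -6;  ∫_0^1 9 dx = 9.
  Sum: 64/7 − 32/5 + 12 + 4/3 − 6 + 9 = 2003/105.
Adding: ||u||_{H^1}^2 = 907/630 + 2003/105 = 2585/126.


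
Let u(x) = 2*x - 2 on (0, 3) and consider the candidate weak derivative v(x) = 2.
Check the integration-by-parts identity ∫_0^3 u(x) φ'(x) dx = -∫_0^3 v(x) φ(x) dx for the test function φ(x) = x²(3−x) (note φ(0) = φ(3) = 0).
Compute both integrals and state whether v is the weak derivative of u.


LHS = -27/2, RHS = -27/2. Yes, v = u' weakly.

u(x) = 2*x - 2, classical derivative u'(x) = 2.
φ(x) = x²(3−x), so φ'(x) = 3*x*(2 - x).
Note φ(0) = φ(3) = 0, so the boundary term u·φ vanishes.
LHS = ∫_0^3 u(x) φ'(x) dx = ∫_0^3 (-6*x^3 + 18*x^2 - 12*x) dx. Term by term:
  ∫_0^3 -6*x^3 dx = -243/2;  ∫_0^3 18*x^2 dx = 162;  ∫_0^3 -12*x dx = -54.
Sum: -243/2 + 162 − 54 = -27/2.
So LHS = -27/2.
∫_0^3 v(x) φ(x) dx = ∫_0^3 (-2*x^3 + 6*x^2) dx. Term by term:
  ∫_0^3 -2*x^3 dx = -81/2;  ∫_0^3 6*x^2 dx = 54.
Sum: -81/2 + 54 = 27/2.
So RHS = -∫_0^3 v(x) φ(x) dx = -27/2.
LHS = RHS, so the identity holds for this test φ.
Moreover u is smooth here and v(x) = u'(x) = 2 pointwise, so the identity holds for every test function. Hence v is the weak derivative of u.


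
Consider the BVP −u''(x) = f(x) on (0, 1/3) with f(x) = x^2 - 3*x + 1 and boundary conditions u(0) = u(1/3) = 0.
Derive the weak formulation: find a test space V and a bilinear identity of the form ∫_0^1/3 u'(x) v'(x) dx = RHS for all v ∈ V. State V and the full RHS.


V = H^1_0(0, 1/3) (so v(0) = v(1/3) = 0); weak form: ∫_0^1/3 u'v' dx = ∫_0^1/3 (x^2 - 3*x + 1) v dx for all v ∈ V.

Multiply both sides by a test function v and integrate from 0 to 1/3:
  ∫_0^1/3 −u''(x) v(x) dx = ∫_0^1/3 f(x) v(x) dx.
Integrate the LHS by parts once:
  ∫_0^1/3 −u'' v dx = −[u'(x) v(x)]_0^1/3 + ∫_0^1/3 u'(x) v'(x) dx.
Thus ∫_0^1/3 u'(x) v'(x) dx = ∫_0^1/3 f(x) v(x) dx + [u'(x) v(x)]_0^1/3.
Choose V so that boundary terms are either known or forced to vanish.
u is Dirichlet: u(0) = u(1/3) = 0. Let V = H^1_0(0, 1/3); then v(0) = v(1/3) = 0, and [u' v]_0^1/3 = 0.
Weak formulation: find u (satisfying any essential BC) such that ∫_0^1/3 u'(x) v'(x) dx = ∫_0^1/3 f v dx for all v ∈ V.
Substituting f(x) = x^2 - 3*x + 1, the right-hand side is ∫_0^1/3 (x^2 - 3*x + 1) v dx.


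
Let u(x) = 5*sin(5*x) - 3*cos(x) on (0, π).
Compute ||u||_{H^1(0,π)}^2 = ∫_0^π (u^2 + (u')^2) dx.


||u||_{H^1(0,π)}^2 = 334*π

u'(x) = 3*sin(x) + 25*cos(5*x).
Expand u² and (u')² and integrate term by term on (0, π), using: for integers n ≥ 1, ∫_0^π sin²(nx) dx = ∫_0^π cos²(nx) dx = π/2; for n ≠ n', ∫_0^π sin(nx)sin(n'x) dx = ∫_0^π cos(nx)cos(n'x) dx = 0; and by product-to-sum, ∫_0^π sin(nx)cos(n'x) dx = ½∫_0^π [sin((n+n')x) + sin((n−n')x)] dx, which is 0 when n+n' is even and 2n/(n²−n'²) when n+n' is odd (it need not vanish on (0, π)).
  u² squared terms: (-3)²·∫cos(x)² dx = 9·π/2 = 9*π/2;  (5)²·∫sin(5x)² dx = 25·π/2 = 25*π/2.
  u² cross terms: 2·(-3)·(5)·∫cos(x)·sin(5x) dx = -30·(0) = 0.
  So ∫_0^π u² dx = 9*π/2 + 25*π/2 + 0 = 17*π.
  (u')² squared terms: (3)²·∫sin(x)² dx = 9·π/2 = 9*π/2;  (25)²·∫cos(5x)² dx = 625·π/2 = 625*π/2.
  (u')² cross terms: 2·(3)·(25)·∫sin(x)·cos(5x) dx = 150·(0) = 0.
  So ∫_0^π (u')² dx = 9*π/2 + 625*π/2 + 0 = 317*π.
||u||_{H^1}^2 = (17*π) + (317*π) = 334*π.


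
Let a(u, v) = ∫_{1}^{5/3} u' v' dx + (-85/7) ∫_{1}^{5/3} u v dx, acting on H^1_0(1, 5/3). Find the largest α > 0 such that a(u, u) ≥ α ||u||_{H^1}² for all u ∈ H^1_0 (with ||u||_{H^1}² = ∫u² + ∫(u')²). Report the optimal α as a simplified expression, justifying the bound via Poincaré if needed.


α = (-340 + 63*π^2)/(7*(4 + 9*π^2))

Coercivity of a(·,·) on H^1_0(1, 5/3) means a(u, u) ≥ α ||u||_{H^1}² for every u ∈ H^1_0.
The interval has length L = 2/3, and Poincaré/coercivity depend only on L. Here a(u, u) = ∫(u')² + (-85/7)·∫u².
Here c = -85/7 < 0 with |c| < (π/L)² = 9*π^2/4, so coercivity still holds. The condition a(u,u) ≥ α||u||_{H^1}² reads (1−α)∫(u')² ≥ (α−c)∫u². Any admissible α is ≤ 1 (rapidly oscillating u have ∫u²/∫(u')² → 0), and α = 1 would force 0 ≥ (1−c)∫u², impossible since c < 1; so 1−α > 0. By the sharp Poincaré inequality on H^1_0 of an interval of length L, ∫(u')² ≥ (π/L)²∫u² with equality for the first sine mode sin(π(x−x₀)/L) (x₀ the left endpoint), so the inequality holds for all u iff (1−α)(π/L)² ≥ α − c, i.e. α ≤ ((π/L)² + c)/((π/L)² + 1) = (1 + c(L/π)²)/(1 + (L/π)²). (Direct route, valid since c ≤ 0: Poincaré gives c∫u² ≥ c(L/π)²∫(u')², so a(u,u) ≥ (1 + c(L/π)²)∫(u')², while ||u||_{H^1}² ≤ (1 + (L/π)²)∫(u')²; dividing yields the same α.) With (π/L)² = 9*π^2/4 and c = -85/7, the largest admissible constant is α = ((π/L)² + c)/((π/L)² + 1).
Simplifying, α = (-340 + 63*π^2)/(7*(4 + 9*π^2)).


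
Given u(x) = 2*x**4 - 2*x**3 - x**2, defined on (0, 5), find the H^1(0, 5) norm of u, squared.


||u||_{H^1}^2 = 60428000/63

The H^1 norm (squared) on an interval (0, L) is
  ||u||_{H^1}^2 = ∫_0^L u(x)^2 dx + ∫_0^L u'(x)^2 dx.
Compute u'(x) = 8*x**3 - 6*x**2 - 2*x.
Then u(x)^2 = 4*x**8 - 8*x**7 + 4*x**5 + x**4 and u'(x)^2 = 64*x**6 - 96*x**5 + 4*x**4 + 24*x**3 + 4*x**2.
Integrate each monomial from 0 to 5 using ∫_0^5 c·x^n dx = c·5^(n+1)/(n+1):
  ∫_0^5 u(x)^2 dx = ∫_0^5 (4*x^8 - 8*x^7 + 4*x^5 + x^4) dx. Term by term:
    ∫_0^5 4*x^8 dx = 7812500/9;  ∫_0^5 -8*x^7 dx = -390625;  ∫_0^5 4*x^5 dx = 31250/3;
    ∫_0^5 x^4 dx = 625.
  Sum: 7812500/9 − 390625 + 31250/3 + 625 = 4396250/9.
  ∫_0^5 u'(x)^2 dx = ∫_0^5 (64*x^6 - 96*x^5 + 4*x^4 + 24*x^3 + 4*x^2) dx. Term by term:
    ∫_0^5 64*x^6 dx = 5000000/7;  ∫_0^5 -96*x^5 dx = -250000;  ∫_0^5 4*x^4 dx = 2500;
    ∫_0^5 24*x^3 dx = 3750;  ∫_0^5 4*x^2 dx = 500/3.
  Sum: 5000000/7 − 250000 + 2500 + 3750 + 500/3 = 9884750/21.
Adding: ||u||_{H^1}^2 = 4396250/9 + 9884750/21 = 60428000/63.


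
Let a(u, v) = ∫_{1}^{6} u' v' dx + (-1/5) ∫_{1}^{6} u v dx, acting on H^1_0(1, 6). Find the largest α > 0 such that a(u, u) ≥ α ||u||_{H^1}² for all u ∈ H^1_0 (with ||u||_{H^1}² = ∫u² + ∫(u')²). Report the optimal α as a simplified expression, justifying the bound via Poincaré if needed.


α = (-5 + π^2)/(π^2 + 25)

Coercivity of a(·,·) on H^1_0(1, 6) means a(u, u) ≥ α ||u||_{H^1}² for every u ∈ H^1_0.
The interval has length L = 5, and Poincaré/coercivity depend only on L. Here a(u, u) = ∫(u')² + (-1/5)·∫u².
Here c = -1/5 < 0 with |c| < (π/L)² = π^2/25, so coercivity still holds. The condition a(u,u) ≥ α||u||_{H^1}² reads (1−α)∫(u')² ≥ (α−c)∫u². Any admissible α is ≤ 1 (rapidly oscillating u have ∫u²/∫(u')² → 0), and α = 1 would force 0 ≥ (1−c)∫u², impossible since c < 1; so 1−α > 0. By the sharp Poincaré inequality on H^1_0 of an interval of length L, ∫(u')² ≥ (π/L)²∫u² with equality for the first sine mode sin(π(x−x₀)/L) (x₀ the left endpoint), so the inequality holds for all u iff (1−α)(π/L)² ≥ α − c, i.e. α ≤ ((π/L)² + c)/((π/L)² + 1) = (1 + c(L/π)²)/(1 + (L/π)²). (Direct route, valid since c ≤ 0: Poincaré gives c∫u² ≥ c(L/π)²∫(u')², so a(u,u) ≥ (1 + c(L/π)²)∫(u')², while ||u||_{H^1}² ≤ (1 + (L/π)²)∫(u')²; dividing yields the same α.) With (π/L)² = π^2/25 and c = -1/5, the largest admissible constant is α = ((π/L)² + c)/((π/L)² + 1).
Simplifying, α = (-5 + π^2)/(π^2 + 25).


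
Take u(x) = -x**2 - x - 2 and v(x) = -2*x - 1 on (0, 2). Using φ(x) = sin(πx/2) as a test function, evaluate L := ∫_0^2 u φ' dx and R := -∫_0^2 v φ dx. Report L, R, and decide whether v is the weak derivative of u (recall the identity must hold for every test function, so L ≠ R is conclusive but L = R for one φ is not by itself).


LHS = 12/π, RHS = 12/π. Yes, v = u' weakly.

u(x) = -x**2 - x - 2, classical derivative u'(x) = -2*x - 1.
φ(x) = sin(πx/2), so φ'(x) = π*cos(π*x/2)/2.
Note φ(0) = φ(2) = 0, so the boundary term u·φ vanishes.
LHS = ∫_0^2 u(x) φ'(x) dx = ∫_0^2 (-π*x^2*cos(π*x/2)/2 - π*x*cos(π*x/2)/2 - π*cos(π*x/2)) dx. Term by term:
  ∫_0^2 -π*cos(π*x/2) dx = 0;  ∫_0^2 -π*x*cos(π*x/2)/2 dx = 4/π;  ∫_0^2 -π*x^2*cos(π*x/2)/2 dx = 8/π.
Sum: 0 + 4/π + 8/π = 12/π.
So LHS = 12/π.
∫_0^2 v(x) φ(x) dx = ∫_0^2 (-2*x*sin(π*x/2) - sin(π*x/2)) dx. Term by term:
  ∫_0^2 -sin(π*x/2) dx = -4/π;  ∫_0^2 -2*x*sin(π*x/2) dx = -8/π.
Sum: -4/π − 8/π = -12/π.
So RHS = -∫_0^2 v(x) φ(x) dx = 12/π.
LHS = RHS, so the identity holds for this test φ.
Moreover u is smooth here and v(x) = u'(x) = -2*x - 1 pointwise, so the identity holds for every test function. Hence v is the weak derivative of u.


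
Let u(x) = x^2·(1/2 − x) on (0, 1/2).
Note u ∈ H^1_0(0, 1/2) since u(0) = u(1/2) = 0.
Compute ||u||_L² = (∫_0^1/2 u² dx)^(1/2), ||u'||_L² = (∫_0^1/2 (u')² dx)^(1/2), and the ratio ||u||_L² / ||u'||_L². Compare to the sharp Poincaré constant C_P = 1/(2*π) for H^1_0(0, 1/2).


||u||_L² / ||u'||_L² = sqrt(14)/28 < C_P = 1/(2*π).

u(x) = x^2·(1/2 − x), so u'(x) = x*(1 - 3*x).
u(x) = x^2·(1/2 − x) vanishes at x = 0 and x = 1/2, so u ∈ H^1_0(0, 1/2). Differentiate via the product rule and integrate the resulting polynomials term by term.
  ∫_0^1/2 u² dx = ∫_0^1/2 (x^6 - x^5 + x^4/4) dx. Term by term:
    ∫_0^1/2 x^6 dx = 1/896;  ∫_0^1/2 -x^5 dx = -1/384;  ∫_0^1/2 x^4/4 dx = 1/640.
  Sum: 1/896 − 1/384 + 1/640 = 1/13440.
  ∫_0^1/2 (u')² dx = ∫_0^1/2 (9*x^4 - 6*x^3 + x^2) dx. Term by term:
    ∫_0^1/2 9*x^4 dx = 9/160;  ∫_0^1/2 -6*x^3 dx = -3/32;  ∫_0^1/2 x^2 dx = 1/24.
  Sum: 9/160 − 3/32 + 1/24 = 1/240.
∫_0^1/2 u² dx = 1/13440, so ||u||_L² = sqrt(210)/1680.
∫_0^1/2 (u')² dx = 1/240, so ||u'||_L² = sqrt(15)/60.
Ratio ||u||_L² / ||u'||_L² = sqrt(14)/28.
Sharp Poincaré constant on H^1_0(0, 1/2) is C_P = L/π = 1/(2*π), achieved by sin(2*π·x).
A polynomial bump cannot attain the sharp Poincaré constant (only the first sine eigenfunction does), so the ratio is strictly less than C_P, consistent with ||u||_L² ≤ C_P ||u'||_L².


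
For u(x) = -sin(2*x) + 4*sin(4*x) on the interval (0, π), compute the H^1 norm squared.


||u||_{H^1(0,π)}^2 = 277*π/2

u'(x) = -2*cos(2*x) + 16*cos(4*x).
Expand u² and (u')² and integrate term by term on (0, π), using: for integers n ≥ 1, ∫_0^π sin²(nx) dx = ∫_0^π cos²(nx) dx = π/2; for n ≠ n', ∫_0^π sin(nx)sin(n'x) dx = ∫_0^π cos(nx)cos(n'x) dx = 0; and by product-to-sum, ∫_0^π sin(nx)cos(n'x) dx = ½∫_0^π [sin((n+n')x) + sin((n−n')x)] dx, which is 0 when n+n' is even and 2n/(n²−n'²) when n+n' is odd (it need not vanish on (0, π)).
  u² squared terms: (-1)²·∫sin(2x)² dx = 1·π/2 = π/2;  (4)²·∫sin(4x)² dx = 16·π/2 = 8*π.
  u² cross terms: 2·(-1)·(4)·∫sin(2x)·sin(4x) dx = -8·(0) = 0.
  So ∫_0^π u² dx = π/2 + 8*π + 0 = 17*π/2.
  (u')² squared terms: (-2)²·∫cos(2x)² dx = 4·π/2 = 2*π;  (16)²·∫cos(4x)² dx = 256·π/2 = 128*π.
  (u')² cross terms: 2·(-2)·(16)·∫cos(2x)·cos(4x) dx = -64·(0) = 0.
  So ∫_0^π (u')² dx = 2*π + 128*π + 0 = 130*π.
||u||_{H^1}^2 = (17*π/2) + (130*π) = 277*π/2.


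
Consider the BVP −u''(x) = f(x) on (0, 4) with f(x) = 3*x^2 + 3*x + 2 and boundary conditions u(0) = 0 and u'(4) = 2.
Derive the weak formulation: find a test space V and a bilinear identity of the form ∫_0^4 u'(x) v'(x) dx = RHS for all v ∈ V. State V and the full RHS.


V = {v ∈ H^1(0, 4) : v(0) = 0} (test functions vanish at x = 0 where u is specified); weak form: ∫_0^4 u'v' dx = ∫_0^4 (3*x^2 + 3*x + 2) v dx + 2·v(4) for all v ∈ V.

Multiply both sides by a test function v and integrate from 0 to 4:
  ∫_0^4 −u''(x) v(x) dx = ∫_0^4 f(x) v(x) dx.
Integrate the LHS by parts once:
  ∫_0^4 −u'' v dx = −[u'(x) v(x)]_0^4 + ∫_0^4 u'(x) v'(x) dx.
Thus ∫_0^4 u'(x) v'(x) dx = ∫_0^4 f(x) v(x) dx + [u'(x) v(x)]_0^4.
Choose V so that boundary terms are either known or forced to vanish.
Mixed BC: u(0) = 0 (Dirichlet) and u'(4) = 2 (Neumann). Define V = {v ∈ H^1(0, 4) : v(0) = 0}. Then [u' v]_0^4 = u'(4)·v(4) − u'(0)·0 = 2·v(4).
Weak formulation: find u (satisfying any essential BC) such that ∫_0^4 u'(x) v'(x) dx = ∫_0^4 f v dx + 2·v(4) for all v ∈ V (Dirichlet at 0 absorbed into V; Neumann datum at x = 4 contributes the boundary term).
Substituting f(x) = 3*x^2 + 3*x + 2, the right-hand side is ∫_0^4 (3*x^2 + 3*x + 2) v dx + 2·v(4).


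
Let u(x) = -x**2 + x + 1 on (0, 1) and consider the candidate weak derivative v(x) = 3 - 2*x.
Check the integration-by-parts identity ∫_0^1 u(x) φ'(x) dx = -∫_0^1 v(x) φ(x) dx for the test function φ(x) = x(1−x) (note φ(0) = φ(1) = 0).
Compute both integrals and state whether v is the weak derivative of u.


LHS = 0, RHS = -1/3. No, v is not the weak derivative of u.

u(x) = -x**2 + x + 1, classical derivative u'(x) = 1 - 2*x.
φ(x) = x(1−x), so φ'(x) = 1 - 2*x.
Note φ(0) = φ(1) = 0, so the boundary term u·φ vanishes.
LHS = ∫_0^1 u(x) φ'(x) dx = ∫_0^1 (2*x^3 - 3*x^2 - x + 1) dx. Term by term:
  ∫_0^1 2*x^3 dx = 1/2;  ∫_0^1 -3*x^2 dx = -1;  ∫_0^1 -x dx = -1/2;
  ∫_0^1 1 dx = 1.
Sum: 1/2 − 1 − 1/2 + 1 = 0.
So LHS = 0.
∫_0^1 v(x) φ(x) dx = ∫_0^1 (2*x^3 - 5*x^2 + 3*x) dx. Term by term:
  ∫_0^1 2*x^3 dx = 1/2;  ∫_0^1 -5*x^2 dx = -5/3;  ∫_0^1 3*x dx = 3/2.
Sum: 1/2 − 5/3 + 3/2 = 1/3.
So RHS = -∫_0^1 v(x) φ(x) dx = -1/3.
LHS − RHS = 1/3 ≠ 0, so the identity fails.
(For a valid weak derivative the identity must hold for EVERY test function, in particular this one. The failure shows v is NOT the weak derivative of u.)
Correct weak derivative would be u'(x) = 1 - 2*x.
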